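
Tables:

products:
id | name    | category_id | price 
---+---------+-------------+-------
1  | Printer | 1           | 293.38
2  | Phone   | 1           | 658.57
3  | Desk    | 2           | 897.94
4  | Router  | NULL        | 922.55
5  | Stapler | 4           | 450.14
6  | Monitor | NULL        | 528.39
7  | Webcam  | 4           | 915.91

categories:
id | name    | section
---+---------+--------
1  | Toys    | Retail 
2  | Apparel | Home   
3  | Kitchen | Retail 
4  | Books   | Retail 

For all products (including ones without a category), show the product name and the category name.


LEFT JOIN keeps every row from products (the left table); where category_id has no match in categories, the category columns become NULL. Walk through each product:
  - product 1 (Printer): category_id=1 -> matches Toys
  - product 2 (Phone): category_id=1 -> matches Toys
  - product 3 (Desk): category_id=2 -> matches Apparel
  - product 4 (Router): category_id=NULL, no match -> kept with NULL
  - product 5 (Stapler): category_id=4 -> matches Books
  - product 6 (Monitor): category_id=NULL, no match -> kept with NULL
  - product 7 (Webcam): category_id=4 -> matches Books
All 7 rows appear; 2 have NULL category.

SQL:
SELECT a.name, b.name AS category
FROM products a
LEFT JOIN categories b ON a.category_id = b.id

Result:
name    | category
--------+---------
Printer | Toys    
Phone   | Toys    
Desk    | Apparel 
Router  | NULL    
Stapler | Books   
Monitor | NULL    
Webcam  | Books   


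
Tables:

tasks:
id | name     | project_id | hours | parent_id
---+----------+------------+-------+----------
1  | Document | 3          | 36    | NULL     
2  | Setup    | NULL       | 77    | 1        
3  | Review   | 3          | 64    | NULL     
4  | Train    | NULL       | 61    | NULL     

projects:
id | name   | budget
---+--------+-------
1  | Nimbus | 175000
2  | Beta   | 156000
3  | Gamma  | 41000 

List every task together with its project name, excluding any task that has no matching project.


INNER JOIN keeps only tasks rows whose project_id matches an id in projects. Walk through each task:
  - task 1 (Document): project_id=3 -> matches Gamma
  - task 2 (Setup): project_id=NULL, no match -> dropped
  - task 3 (Review): project_id=3 -> matches Gamma
  - task 4 (Train): project_id=NULL, no match -> dropped
So 2 of 4 rows are dropped.

SQL:
SELECT a.name, b.name AS project
FROM tasks a
INNER JOIN projects b ON a.project_id = b.id

Result:
name     | project
---------+--------
Document | Gamma  
Review   | Gamma  


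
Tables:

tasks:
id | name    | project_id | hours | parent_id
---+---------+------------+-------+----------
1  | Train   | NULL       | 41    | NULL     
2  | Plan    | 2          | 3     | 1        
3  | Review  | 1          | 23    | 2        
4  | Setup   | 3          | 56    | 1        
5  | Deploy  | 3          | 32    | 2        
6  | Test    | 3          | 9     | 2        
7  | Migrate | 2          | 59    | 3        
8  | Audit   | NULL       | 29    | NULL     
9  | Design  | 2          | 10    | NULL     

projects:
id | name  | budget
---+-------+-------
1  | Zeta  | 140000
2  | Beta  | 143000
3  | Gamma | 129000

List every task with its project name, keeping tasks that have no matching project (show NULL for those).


LEFT JOIN keeps every row from tasks (the left table); where project_id has no match in projects, the project columns become NULL. Walk through each task:
  - task 1 (Train): project_id=NULL, no match -> kept with NULL
  - task 2 (Plan): project_id=2 -> matches Beta
  - task 3 (Review): project_id=1 -> matches Zeta
  - task 4 (Setup): project_id=3 -> matches Gamma
  - task 5 (Deploy): project_id=3 -> matches Gamma
  - task 6 (Test): project_id=3 -> matches Gamma
  - task 7 (Migrate): project_id=2 -> matches Beta
  - task 8 (Audit): project_id=NULL, no match -> kept with NULL
  - task 9 (Design): project_id=2 -> matches Beta
All 9 rows appear; 2 have NULL project.

SQL:
SELECT a.name, b.name AS project
FROM tasks a
LEFT JOIN projects b ON a.project_id = b.id

Result:
name    | project
--------+--------
Train   | NULL   
Plan    | Beta   
Review  | Zeta   
Setup   | Gamma  
Deploy  | Gamma  
Test    | Gamma  
Migrate | Beta   
Audit   | NULL   
Design  | Beta   


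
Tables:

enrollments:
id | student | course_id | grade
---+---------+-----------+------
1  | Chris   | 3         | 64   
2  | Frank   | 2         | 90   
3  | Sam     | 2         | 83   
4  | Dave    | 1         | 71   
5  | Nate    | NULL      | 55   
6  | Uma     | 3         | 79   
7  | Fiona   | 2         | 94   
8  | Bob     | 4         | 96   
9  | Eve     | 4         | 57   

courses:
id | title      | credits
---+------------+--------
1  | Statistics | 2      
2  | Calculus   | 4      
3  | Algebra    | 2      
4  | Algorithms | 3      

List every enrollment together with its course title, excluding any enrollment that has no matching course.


INNER JOIN keeps only enrollments rows whose course_id matches an id in courses. Walk through each enrollment:
  - enrollment 1 (Chris): course_id=3 -> matches Algebra
  - enrollment 2 (Frank): course_id=2 -> matches Calculus
  - enrollment 3 (Sam): course_id=2 -> matches Calculus
  - enrollment 4 (Dave): course_id=1 -> matches Statistics
  - enrollment 5 (Nate): course_id=NULL, no match -> dropped
  - enrollment 6 (Uma): course_id=3 -> matches Algebra
  - enrollment 7 (Fiona): course_id=2 -> matches Calculus
  - enrollment 8 (Bob): course_id=4 -> matches Algorithms
  - enrollment 9 (Eve): course_id=4 -> matches Algorithms
So 1 of 9 rows is dropped.

SQL:
SELECT a.student, b.title AS course
FROM enrollments a
INNER JOIN courses b ON a.course_id = b.id

Result:
student | course    
--------+-----------
Chris   | Algebra   
Frank   | Calculus  
Sam     | Calculus  
Dave    | Statistics
Uma     | Algebra   
Fiona   | Calculus  
Bob     | Algorithms
Eve     | Algorithms


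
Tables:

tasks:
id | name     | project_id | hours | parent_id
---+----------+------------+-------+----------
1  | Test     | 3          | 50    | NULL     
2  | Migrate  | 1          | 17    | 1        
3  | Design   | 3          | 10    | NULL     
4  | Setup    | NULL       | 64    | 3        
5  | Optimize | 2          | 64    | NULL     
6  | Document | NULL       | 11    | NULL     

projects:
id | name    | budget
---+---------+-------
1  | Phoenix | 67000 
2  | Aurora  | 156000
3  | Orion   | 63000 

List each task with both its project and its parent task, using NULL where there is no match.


Two LEFT JOINs from the same base table tasks: one to projects via project_id, one to tasks itself via parent_id. Both are LEFT so every task is preserved.
Match against projects:
  - task 1 (Test): project_id=3 -> matches Orion
  - task 2 (Migrate): project_id=1 -> matches Phoenix
  - task 3 (Design): project_id=3 -> matches Orion
  - task 4 (Setup): project_id=NULL, no match -> kept with NULL
  - task 5 (Optimize): project_id=2 -> matches Aurora
  - task 6 (Document): project_id=NULL, no match -> kept with NULL
Match against tasks (self):
  - task 1 (Test): parent_id=NULL -> NULL
  - task 2 (Migrate): parent_id=1 -> Test
  - task 3 (Design): parent_id=NULL -> NULL
  - task 4 (Setup): parent_id=3 -> Design
  - task 5 (Optimize): parent_id=NULL -> NULL
  - task 6 (Document): parent_id=NULL -> NULL

SQL:
SELECT a.name, b.name AS project, c.name AS parent
FROM tasks a
LEFT JOIN projects b ON a.project_id = b.id
LEFT JOIN tasks c ON a.parent_id = c.id

Result:
name     | project | parent
---------+---------+-------
Test     | Orion   | NULL  
Migrate  | Phoenix | Test  
Design   | Orion   | NULL  
Setup    | NULL    | Design
Optimize | Aurora  | NULL  
Document | NULL    | NULL  


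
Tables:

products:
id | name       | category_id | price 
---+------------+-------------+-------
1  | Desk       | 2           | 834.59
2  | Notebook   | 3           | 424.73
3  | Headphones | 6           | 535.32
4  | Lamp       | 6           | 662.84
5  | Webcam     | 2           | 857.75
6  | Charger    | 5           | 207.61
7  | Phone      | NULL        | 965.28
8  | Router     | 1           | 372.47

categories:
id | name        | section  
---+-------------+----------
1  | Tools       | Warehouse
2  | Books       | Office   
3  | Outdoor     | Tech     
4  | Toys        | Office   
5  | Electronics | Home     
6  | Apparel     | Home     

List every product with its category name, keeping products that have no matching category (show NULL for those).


LEFT JOIN keeps every row from products (the left table); where category_id has no match in categories, the category columns become NULL. Walk through each product:
  - product 1 (Desk): category_id=2 -> matches Books
  - product 2 (Notebook): category_id=3 -> matches Outdoor
  - product 3 (Headphones): category_id=6 -> matches Apparel
  - product 4 (Lamp): category_id=6 -> matches Apparel
  - product 5 (Webcam): category_id=2 -> matches Books
  - product 6 (Charger): category_id=5 -> matches Electronics
  - product 7 (Phone): category_id=NULL, no match -> kept with NULL
  - product 8 (Router): category_id=1 -> matches Tools
All 8 rows appear; 1 has NULL category.

SQL:
SELECT a.name, b.name AS category
FROM products a
LEFT JOIN categories b ON a.category_id = b.id

Result:
name       | category   
-----------+------------
Desk       | Books      
Notebook   | Outdoor    
Headphones | Apparel    
Lamp       | Apparel    
Webcam     | Books      
Charger    | Electronics
Phone      | NULL       
Router     | Tools      


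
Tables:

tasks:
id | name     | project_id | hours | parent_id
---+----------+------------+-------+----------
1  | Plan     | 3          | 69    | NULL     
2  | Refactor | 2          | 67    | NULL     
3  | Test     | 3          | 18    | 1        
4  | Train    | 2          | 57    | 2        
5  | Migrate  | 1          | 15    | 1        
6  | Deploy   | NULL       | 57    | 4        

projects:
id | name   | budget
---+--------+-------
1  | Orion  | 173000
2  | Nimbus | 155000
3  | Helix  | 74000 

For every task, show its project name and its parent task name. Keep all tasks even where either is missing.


Two LEFT JOINs from the same base table tasks: one to projects via project_id, one to tasks itself via parent_id. Both are LEFT so every task is preserved.
Match against projects:
  - task 1 (Plan): project_id=3 -> matches Helix
  - task 2 (Refactor): project_id=2 -> matches Nimbus
  - task 3 (Test): project_id=3 -> matches Helix
  - task 4 (Train): project_id=2 -> matches Nimbus
  - task 5 (Migrate): project_id=1 -> matches Orion
  - task 6 (Deploy): project_id=NULL, no match -> kept with NULL
Match against tasks (self):
  - task 1 (Plan): parent_id=NULL -> NULL
  - task 2 (Refactor): parent_id=NULL -> NULL
  - task 3 (Test): parent_id=1 -> Plan
  - task 4 (Train): parent_id=2 -> Refactor
  - task 5 (Migrate): parent_id=1 -> Plan
  - task 6 (Deploy): parent_id=4 -> Train

SQL:
SELECT a.name, b.name AS project, c.name AS parent
FROM tasks a
LEFT JOIN projects b ON a.project_id = b.id
LEFT JOIN tasks c ON a.parent_id = c.id

Result:
name     | project | parent  
---------+---------+---------
Plan     | Helix   | NULL    
Refactor | Nimbus  | NULL    
Test     | Helix   | Plan    
Train    | Nimbus  | Refactor
Migrate  | Orion   | Plan    
Deploy   | NULL    | Train   


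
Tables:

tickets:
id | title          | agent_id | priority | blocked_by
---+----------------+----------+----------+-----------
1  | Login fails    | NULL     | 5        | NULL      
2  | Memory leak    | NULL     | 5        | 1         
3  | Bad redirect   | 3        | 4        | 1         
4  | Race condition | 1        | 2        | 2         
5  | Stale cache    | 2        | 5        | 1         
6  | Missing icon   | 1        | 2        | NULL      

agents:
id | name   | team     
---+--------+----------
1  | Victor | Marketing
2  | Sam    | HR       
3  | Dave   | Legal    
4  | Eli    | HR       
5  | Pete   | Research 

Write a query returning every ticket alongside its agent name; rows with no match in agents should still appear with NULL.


LEFT JOIN keeps every row from tickets (the left table); where agent_id has no match in agents, the agent columns become NULL. Walk through each ticket:
  - ticket 1 (Login fails): agent_id=NULL, no match -> kept with NULL
  - ticket 2 (Memory leak): agent_id=NULL, no match -> kept with NULL
  - ticket 3 (Bad redirect): agent_id=3 -> matches Dave
  - ticket 4 (Race condition): agent_id=1 -> matches Victor
  - ticket 5 (Stale cache): agent_id=2 -> matches Sam
  - ticket 6 (Missing icon): agent_id=1 -> matches Victor
All 6 rows appear; 2 have NULL agent.

SQL:
SELECT a.title, b.name AS agent
FROM tickets a
LEFT JOIN agents b ON a.agent_id = b.id

Result:
title          | agent 
---------------+-------
Login fails    | NULL  
Memory leak    | NULL  
Bad redirect   | Dave  
Race condition | Victor
Stale cache    | Sam   
Missing icon   | Victor


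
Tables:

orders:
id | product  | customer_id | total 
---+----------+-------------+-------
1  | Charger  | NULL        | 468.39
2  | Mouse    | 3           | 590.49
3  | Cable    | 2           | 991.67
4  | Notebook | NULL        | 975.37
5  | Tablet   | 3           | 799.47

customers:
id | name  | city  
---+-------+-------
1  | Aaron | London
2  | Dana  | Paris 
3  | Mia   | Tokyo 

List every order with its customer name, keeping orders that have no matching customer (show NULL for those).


LEFT JOIN keeps every row from orders (the left table); where customer_id has no match in customers, the customer columns become NULL. Walk through each order:
  - order 1 (Charger): customer_id=NULL, no match -> kept with NULL
  - order 2 (Mouse): customer_id=3 -> matches Mia
  - order 3 (Cable): customer_id=2 -> matches Dana
  - order 4 (Notebook): customer_id=NULL, no match -> kept with NULL
  - order 5 (Tablet): customer_id=3 -> matches Mia
All 5 rows appear; 2 have NULL customer.

SQL:
SELECT a.product, b.name AS customer
FROM orders a
LEFT JOIN customers b ON a.customer_id = b.id

Result:
product  | customer
---------+---------
Charger  | NULL    
Mouse    | Mia     
Cable    | Dana    
Notebook | NULL    
Tablet   | Mia     


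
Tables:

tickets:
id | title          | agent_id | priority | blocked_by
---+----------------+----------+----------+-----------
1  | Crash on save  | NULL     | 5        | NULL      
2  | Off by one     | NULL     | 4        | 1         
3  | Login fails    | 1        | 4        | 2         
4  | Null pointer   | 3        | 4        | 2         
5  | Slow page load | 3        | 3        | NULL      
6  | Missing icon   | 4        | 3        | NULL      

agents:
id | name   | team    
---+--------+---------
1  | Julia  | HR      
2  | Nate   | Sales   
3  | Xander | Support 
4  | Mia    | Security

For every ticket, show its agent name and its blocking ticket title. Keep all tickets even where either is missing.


Two LEFT JOINs from the same base table tickets: one to agents via agent_id, one to tickets itself via blocked_by. Both are LEFT so every ticket is preserved.
Match against agents:
  - ticket 1 (Crash on save): agent_id=NULL, no match -> kept with NULL
  - ticket 2 (Off by one): agent_id=NULL, no match -> kept with NULL
  - ticket 3 (Login fails): agent_id=1 -> matches Julia
  - ticket 4 (Null pointer): agent_id=3 -> matches Xander
  - ticket 5 (Slow page load): agent_id=3 -> matches Xander
  - ticket 6 (Missing icon): agent_id=4 -> matches Mia
Match against tickets (self):
  - ticket 1 (Crash on save): blocked_by=NULL -> NULL
  - ticket 2 (Off by one): blocked_by=1 -> Crash on save
  - ticket 3 (Login fails): blocked_by=2 -> Off by one
  - ticket 4 (Null pointer): blocked_by=2 -> Off by one
  - ticket 5 (Slow page load): blocked_by=NULL -> NULL
  - ticket 6 (Missing icon): blocked_by=NULL -> NULL

SQL:
SELECT a.title, b.name AS agent, c.title AS blocked_by
FROM tickets a
LEFT JOIN agents b ON a.agent_id = b.id
LEFT JOIN tickets c ON a.blocked_by = c.id

Result:
title          | agent  | blocked_by   
---------------+--------+--------------
Crash on save  | NULL   | NULL         
Off by one     | NULL   | Crash on save
Login fails    | Julia  | Off by one   
Null pointer   | Xander | Off by one   
Slow page load | Xander | NULL         
Missing icon   | Mia    | NULL         


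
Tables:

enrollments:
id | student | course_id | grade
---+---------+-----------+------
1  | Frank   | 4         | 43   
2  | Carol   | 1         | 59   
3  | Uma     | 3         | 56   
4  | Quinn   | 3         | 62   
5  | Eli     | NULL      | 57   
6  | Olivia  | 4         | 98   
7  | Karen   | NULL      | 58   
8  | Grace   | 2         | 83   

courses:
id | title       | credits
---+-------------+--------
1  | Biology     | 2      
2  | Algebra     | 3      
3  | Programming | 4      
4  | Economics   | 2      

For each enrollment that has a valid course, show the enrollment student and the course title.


INNER JOIN keeps only enrollments rows whose course_id matches an id in courses. Walk through each enrollment:
  - enrollment 1 (Frank): course_id=4 -> matches Economics
  - enrollment 2 (Carol): course_id=1 -> matches Biology
  - enrollment 3 (Uma): course_id=3 -> matches Programming
  - enrollment 4 (Quinn): course_id=3 -> matches Programming
  - enrollment 5 (Eli): course_id=NULL, no match -> dropped
  - enrollment 6 (Olivia): course_id=4 -> matches Economics
  - enrollment 7 (Karen): course_id=NULL, no match -> dropped
  - enrollment 8 (Grace): course_id=2 -> matches Algebra
So 2 of 8 rows are dropped.

SQL:
SELECT a.student, b.title AS course
FROM enrollments a
INNER JOIN courses b ON a.course_id = b.id

Result:
student | course     
--------+------------
Frank   | Economics  
Carol   | Biology    
Uma     | Programming
Quinn   | Programming
Olivia  | Economics  
Grace   | Algebra    


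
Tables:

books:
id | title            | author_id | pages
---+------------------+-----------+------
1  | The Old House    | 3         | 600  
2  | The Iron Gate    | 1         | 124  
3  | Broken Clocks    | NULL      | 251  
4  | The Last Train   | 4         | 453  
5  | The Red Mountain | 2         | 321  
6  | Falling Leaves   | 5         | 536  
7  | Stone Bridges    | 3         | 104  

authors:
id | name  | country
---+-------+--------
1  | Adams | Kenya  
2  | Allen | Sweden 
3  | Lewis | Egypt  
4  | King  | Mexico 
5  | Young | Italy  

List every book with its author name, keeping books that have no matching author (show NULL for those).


LEFT JOIN keeps every row from books (the left table); where author_id has no match in authors, the author columns become NULL. Walk through each book:
  - book 1 (The Old House): author_id=3 -> matches Lewis
  - book 2 (The Iron Gate): author_id=1 -> matches Adams
  - book 3 (Broken Clocks): author_id=NULL, no match -> kept with NULL
  - book 4 (The Last Train): author_id=4 -> matches King
  - book 5 (The Red Mountain): author_id=2 -> matches Allen
  - book 6 (Falling Leaves): author_id=5 -> matches Young
  - book 7 (Stone Bridges): author_id=3 -> matches Lewis
All 7 rows appear; 1 has NULL author.

SQL:
SELECT a.title, b.name AS author
FROM books a
LEFT JOIN authors b ON a.author_id = b.id

Result:
title            | author
-----------------+-------
The Old House    | Lewis 
The Iron Gate    | Adams 
Broken Clocks    | NULL  
The Last Train   | King  
The Red Mountain | Allen 
Falling Leaves   | Young 
Stone Bridges    | Lewis 


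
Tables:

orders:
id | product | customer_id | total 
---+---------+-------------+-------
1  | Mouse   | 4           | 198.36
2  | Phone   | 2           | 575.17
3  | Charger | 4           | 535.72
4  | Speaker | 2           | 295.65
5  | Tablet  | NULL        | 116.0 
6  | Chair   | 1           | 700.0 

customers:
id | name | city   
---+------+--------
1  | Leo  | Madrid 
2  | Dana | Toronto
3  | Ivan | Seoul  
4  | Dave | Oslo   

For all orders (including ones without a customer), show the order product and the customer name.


LEFT JOIN keeps every row from orders (the left table); where customer_id has no match in customers, the customer columns become NULL. Walk through each order:
  - order 1 (Mouse): customer_id=4 -> matches Dave
  - order 2 (Phone): customer_id=2 -> matches Dana
  - order 3 (Charger): customer_id=4 -> matches Dave
  - order 4 (Speaker): customer_id=2 -> matches Dana
  - order 5 (Tablet): customer_id=NULL, no match -> kept with NULL
  - order 6 (Chair): customer_id=1 -> matches Leo
All 6 rows appear; 1 has NULL customer.

SQL:
SELECT a.product, b.name AS customer
FROM orders a
LEFT JOIN customers b ON a.customer_id = b.id

Result:
product | customer
--------+---------
Mouse   | Dave    
Phone   | Dana    
Charger | Dave    
Speaker | Dana    
Tablet  | NULL    
Chair   | Leo     


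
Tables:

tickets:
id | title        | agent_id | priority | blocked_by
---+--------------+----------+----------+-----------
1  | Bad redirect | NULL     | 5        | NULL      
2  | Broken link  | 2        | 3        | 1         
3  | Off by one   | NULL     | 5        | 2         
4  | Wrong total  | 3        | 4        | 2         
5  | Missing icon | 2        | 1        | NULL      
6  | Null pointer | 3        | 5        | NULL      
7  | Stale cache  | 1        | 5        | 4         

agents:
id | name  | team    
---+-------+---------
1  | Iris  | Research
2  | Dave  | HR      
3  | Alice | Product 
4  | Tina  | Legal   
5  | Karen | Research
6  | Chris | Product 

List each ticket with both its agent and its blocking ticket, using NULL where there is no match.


Two LEFT JOINs from the same base table tickets: one to agents via agent_id, one to tickets itself via blocked_by. Both are LEFT so every ticket is preserved.
Match against agents:
  - ticket 1 (Bad redirect): agent_id=NULL, no match -> kept with NULL
  - ticket 2 (Broken link): agent_id=2 -> matches Dave
  - ticket 3 (Off by one): agent_id=NULL, no match -> kept with NULL
  - ticket 4 (Wrong total): agent_id=3 -> matches Alice
  - ticket 5 (Missing icon): agent_id=2 -> matches Dave
  - ticket 6 (Null pointer): agent_id=3 -> matches Alice
  - ticket 7 (Stale cache): agent_id=1 -> matches Iris
Match against tickets (self):
  - ticket 1 (Bad redirect): blocked_by=NULL -> NULL
  - ticket 2 (Broken link): blocked_by=1 -> Bad redirect
  - ticket 3 (Off by one): blocked_by=2 -> Broken link
  - ticket 4 (Wrong total): blocked_by=2 -> Broken link
  - ticket 5 (Missing icon): blocked_by=NULL -> NULL
  - ticket 6 (Null pointer): blocked_by=NULL -> NULL
  - ticket 7 (Stale cache): blocked_by=4 -> Wrong total

SQL:
SELECT a.title, b.name AS agent, c.title AS blocked_by
FROM tickets a
LEFT JOIN agents b ON a.agent_id = b.id
LEFT JOIN tickets c ON a.blocked_by = c.id

Result:
title        | agent | blocked_by  
-------------+-------+-------------
Bad redirect | NULL  | NULL        
Broken link  | Dave  | Bad redirect
Off by one   | NULL  | Broken link 
Wrong total  | Alice | Broken link 
Missing icon | Dave  | NULL        
Null pointer | Alice | NULL        
Stale cache  | Iris  | Wrong total 


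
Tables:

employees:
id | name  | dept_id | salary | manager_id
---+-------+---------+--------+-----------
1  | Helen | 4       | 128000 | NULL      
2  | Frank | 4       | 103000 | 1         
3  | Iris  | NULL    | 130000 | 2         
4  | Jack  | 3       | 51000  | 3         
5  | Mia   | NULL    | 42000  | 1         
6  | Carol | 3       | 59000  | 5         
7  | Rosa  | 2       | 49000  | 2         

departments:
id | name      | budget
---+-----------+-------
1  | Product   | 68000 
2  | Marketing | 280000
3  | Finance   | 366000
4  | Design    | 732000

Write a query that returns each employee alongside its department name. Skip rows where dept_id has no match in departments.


INNER JOIN keeps only employees rows whose dept_id matches an id in departments. Walk through each employee:
  - employee 1 (Helen): dept_id=4 -> matches Design
  - employee 2 (Frank): dept_id=4 -> matches Design
  - employee 3 (Iris): dept_id=NULL, no match -> dropped
  - employee 4 (Jack): dept_id=3 -> matches Finance
  - employee 5 (Mia): dept_id=NULL, no match -> dropped
  - employee 6 (Carol): dept_id=3 -> matches Finance
  - employee 7 (Rosa): dept_id=2 -> matches Marketing
So 2 of 7 rows are dropped.

SQL:
SELECT a.name, b.name AS department
FROM employees a
INNER JOIN departments b ON a.dept_id = b.id

Result:
name  | department
------+-----------
Helen | Design    
Frank | Design    
Jack  | Finance   
Carol | Finance   
Rosa  | Marketing 


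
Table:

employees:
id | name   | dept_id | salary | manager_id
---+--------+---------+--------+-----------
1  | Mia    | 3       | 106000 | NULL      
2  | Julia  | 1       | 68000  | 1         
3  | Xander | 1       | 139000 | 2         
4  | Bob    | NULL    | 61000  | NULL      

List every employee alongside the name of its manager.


This is a self-join: employees is joined to a second copy of itself, matching each row's manager_id to another row's id. Use LEFT JOIN so rows with manager_id=NULL are kept.
  - employee 1 (Mia): manager_id=NULL -> NULL
  - employee 2 (Julia): manager_id=1 -> Mia
  - employee 3 (Xander): manager_id=2 -> Julia
  - employee 4 (Bob): manager_id=NULL -> NULL

SQL:
SELECT a.name AS item, b.name AS manager
FROM employees a
LEFT JOIN employees b ON a.manager_id = b.id

Result:
item   | manager
-------+--------
Mia    | NULL   
Julia  | Mia    
Xander | Julia  
Bob    | NULL   


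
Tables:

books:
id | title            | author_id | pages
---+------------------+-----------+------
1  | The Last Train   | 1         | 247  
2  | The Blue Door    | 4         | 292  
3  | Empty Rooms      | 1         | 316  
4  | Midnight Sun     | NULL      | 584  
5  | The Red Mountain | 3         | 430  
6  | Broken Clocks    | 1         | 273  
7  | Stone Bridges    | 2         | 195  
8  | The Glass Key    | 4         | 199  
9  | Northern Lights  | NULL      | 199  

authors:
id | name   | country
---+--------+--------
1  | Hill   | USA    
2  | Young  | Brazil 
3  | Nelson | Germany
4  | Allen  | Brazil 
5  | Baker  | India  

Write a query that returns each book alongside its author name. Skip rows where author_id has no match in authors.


INNER JOIN keeps only books rows whose author_id matches an id in authors. Walk through each book:
  - book 1 (The Last Train): author_id=1 -> matches Hill
  - book 2 (The Blue Door): author_id=4 -> matches Allen
  - book 3 (Empty Rooms): author_id=1 -> matches Hill
  - book 4 (Midnight Sun): author_id=NULL, no match -> dropped
  - book 5 (The Red Mountain): author_id=3 -> matches Nelson
  - book 6 (Broken Clocks): author_id=1 -> matches Hill
  - book 7 (Stone Bridges): author_id=2 -> matches Young
  - book 8 (The Glass Key): author_id=4 -> matches Allen
  - book 9 (Northern Lights): author_id=NULL, no match -> dropped
So 2 of 9 rows are dropped.

SQL:
SELECT a.title, b.name AS author
FROM books a
INNER JOIN authors b ON a.author_id = b.id

Result:
title            | author
-----------------+-------
The Last Train   | Hill  
The Blue Door    | Allen 
Empty Rooms      | Hill  
The Red Mountain | Nelson
Broken Clocks    | Hill  
Stone Bridges    | Young 
The Glass Key    | Allen 


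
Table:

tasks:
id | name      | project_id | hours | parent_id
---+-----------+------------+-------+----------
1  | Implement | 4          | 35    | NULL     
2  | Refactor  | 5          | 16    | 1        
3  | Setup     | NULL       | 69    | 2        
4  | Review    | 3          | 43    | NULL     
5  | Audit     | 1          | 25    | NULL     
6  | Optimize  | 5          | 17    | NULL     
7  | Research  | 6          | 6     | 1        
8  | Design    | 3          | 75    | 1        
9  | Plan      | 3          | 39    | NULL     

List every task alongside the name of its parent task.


This is a self-join: tasks is joined to a second copy of itself, matching each row's parent_id to another row's id. Use LEFT JOIN so rows with parent_id=NULL are kept.
  - task 1 (Implement): parent_id=NULL -> NULL
  - task 2 (Refactor): parent_id=1 -> Implement
  - task 3 (Setup): parent_id=2 -> Refactor
  - task 4 (Review): parent_id=NULL -> NULL
  - task 5 (Audit): parent_id=NULL -> NULL
  - task 6 (Optimize): parent_id=NULL -> NULL
  - task 7 (Research): parent_id=1 -> Implement
  - task 8 (Design): parent_id=1 -> Implement
  - task 9 (Plan): parent_id=NULL -> NULL

SQL:
SELECT a.name AS item, b.name AS parent
FROM tasks a
LEFT JOIN tasks b ON a.parent_id = b.id

Result:
item      | parent   
----------+----------
Implement | NULL     
Refactor  | Implement
Setup     | Refactor 
Review    | NULL     
Audit     | NULL     
Optimize  | NULL     
Research  | Implement
Design    | Implement
Plan      | NULL     


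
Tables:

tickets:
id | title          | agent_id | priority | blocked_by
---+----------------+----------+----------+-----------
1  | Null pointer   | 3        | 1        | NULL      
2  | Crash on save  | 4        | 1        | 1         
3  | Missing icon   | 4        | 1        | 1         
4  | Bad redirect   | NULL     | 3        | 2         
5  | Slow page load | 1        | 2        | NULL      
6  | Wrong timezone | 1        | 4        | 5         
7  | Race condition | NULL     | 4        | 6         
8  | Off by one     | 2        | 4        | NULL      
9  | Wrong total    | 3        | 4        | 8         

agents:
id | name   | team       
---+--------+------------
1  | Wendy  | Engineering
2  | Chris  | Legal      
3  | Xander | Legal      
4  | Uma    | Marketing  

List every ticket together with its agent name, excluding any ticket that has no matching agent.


INNER JOIN keeps only tickets rows whose agent_id matches an id in agents. Walk through each ticket:
  - ticket 1 (Null pointer): agent_id=3 -> matches Xander
  - ticket 2 (Crash on save): agent_id=4 -> matches Uma
  - ticket 3 (Missing icon): agent_id=4 -> matches Uma
  - ticket 4 (Bad redirect): agent_id=NULL, no match -> dropped
  - ticket 5 (Slow page load): agent_id=1 -> matches Wendy
  - ticket 6 (Wrong timezone): agent_id=1 -> matches Wendy
  - ticket 7 (Race condition): agent_id=NULL, no match -> dropped
  - ticket 8 (Off by one): agent_id=2 -> matches Chris
  - ticket 9 (Wrong total): agent_id=3 -> matches Xander
So 2 of 9 rows are dropped.

SQL:
SELECT a.title, b.name AS agent
FROM tickets a
INNER JOIN agents b ON a.agent_id = b.id

Result:
title          | agent 
---------------+-------
Null pointer   | Xander
Crash on save  | Uma   
Missing icon   | Uma   
Slow page load | Wendy 
Wrong timezone | Wendy 
Off by one     | Chris 
Wrong total    | Xander


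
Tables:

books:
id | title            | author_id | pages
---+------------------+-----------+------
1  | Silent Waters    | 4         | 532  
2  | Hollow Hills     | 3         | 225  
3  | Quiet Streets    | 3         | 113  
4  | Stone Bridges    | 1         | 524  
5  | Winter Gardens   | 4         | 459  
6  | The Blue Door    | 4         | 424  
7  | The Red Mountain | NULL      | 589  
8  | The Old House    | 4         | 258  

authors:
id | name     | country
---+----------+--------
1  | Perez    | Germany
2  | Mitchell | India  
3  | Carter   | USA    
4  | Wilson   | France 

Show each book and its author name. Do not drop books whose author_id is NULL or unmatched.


LEFT JOIN keeps every row from books (the left table); where author_id has no match in authors, the author columns become NULL. Walk through each book:
  - book 1 (Silent Waters): author_id=4 -> matches Wilson
  - book 2 (Hollow Hills): author_id=3 -> matches Carter
  - book 3 (Quiet Streets): author_id=3 -> matches Carter
  - book 4 (Stone Bridges): author_id=1 -> matches Perez
  - book 5 (Winter Gardens): author_id=4 -> matches Wilson
  - book 6 (The Blue Door): author_id=4 -> matches Wilson
  - book 7 (The Red Mountain): author_id=NULL, no match -> kept with NULL
  - book 8 (The Old House): author_id=4 -> matches Wilson
All 8 rows appear; 1 has NULL author.

SQL:
SELECT a.title, b.name AS author
FROM books a
LEFT JOIN authors b ON a.author_id = b.id

Result:
title            | author
-----------------+-------
Silent Waters    | Wilson
Hollow Hills     | Carter
Quiet Streets    | Carter
Stone Bridges    | Perez 
Winter Gardens   | Wilson
The Blue Door    | Wilson
The Red Mountain | NULL  
The Old House    | Wilson


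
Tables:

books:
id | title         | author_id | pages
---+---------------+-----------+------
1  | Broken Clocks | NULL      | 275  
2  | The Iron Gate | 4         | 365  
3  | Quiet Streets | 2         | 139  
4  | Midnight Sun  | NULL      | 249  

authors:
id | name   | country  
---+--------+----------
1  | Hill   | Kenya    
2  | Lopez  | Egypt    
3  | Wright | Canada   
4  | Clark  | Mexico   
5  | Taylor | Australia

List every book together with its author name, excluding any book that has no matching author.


INNER JOIN keeps only books rows whose author_id matches an id in authors. Walk through each book:
  - book 1 (Broken Clocks): author_id=NULL, no match -> dropped
  - book 2 (The Iron Gate): author_id=4 -> matches Clark
  - book 3 (Quiet Streets): author_id=2 -> matches Lopez
  - book 4 (Midnight Sun): author_id=NULL, no match -> dropped
So 2 of 4 rows are dropped.

SQL:
SELECT a.title, b.name AS author
FROM books a
INNER JOIN authors b ON a.author_id = b.id

Result:
title         | author
--------------+-------
The Iron Gate | Clark 
Quiet Streets | Lopez 


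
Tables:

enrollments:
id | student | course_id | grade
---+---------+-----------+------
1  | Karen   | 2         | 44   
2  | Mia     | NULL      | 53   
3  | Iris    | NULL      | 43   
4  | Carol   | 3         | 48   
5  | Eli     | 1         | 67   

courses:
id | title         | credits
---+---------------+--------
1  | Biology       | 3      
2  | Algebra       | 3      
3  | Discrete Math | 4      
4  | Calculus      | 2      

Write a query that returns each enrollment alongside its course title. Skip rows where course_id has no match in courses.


INNER JOIN keeps only enrollments rows whose course_id matches an id in courses. Walk through each enrollment:
  - enrollment 1 (Karen): course_id=2 -> matches Algebra
  - enrollment 2 (Mia): course_id=NULL, no match -> dropped
  - enrollment 3 (Iris): course_id=NULL, no match -> dropped
  - enrollment 4 (Carol): course_id=3 -> matches Discrete Math
  - enrollment 5 (Eli): course_id=1 -> matches Biology
So 2 of 5 rows are dropped.

SQL:
SELECT a.student, b.title AS course
FROM enrollments a
INNER JOIN courses b ON a.course_id = b.id

Result:
student | course       
--------+--------------
Karen   | Algebra      
Carol   | Discrete Math
Eli     | Biology      


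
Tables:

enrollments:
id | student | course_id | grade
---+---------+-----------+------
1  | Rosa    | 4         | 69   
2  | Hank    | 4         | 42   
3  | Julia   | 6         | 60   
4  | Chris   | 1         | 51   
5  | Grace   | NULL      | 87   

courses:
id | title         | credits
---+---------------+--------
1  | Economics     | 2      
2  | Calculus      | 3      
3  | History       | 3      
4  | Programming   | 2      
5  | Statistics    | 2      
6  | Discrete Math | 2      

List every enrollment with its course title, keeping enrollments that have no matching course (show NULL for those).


LEFT JOIN keeps every row from enrollments (the left table); where course_id has no match in courses, the course columns become NULL. Walk through each enrollment:
  - enrollment 1 (Rosa): course_id=4 -> matches Programming
  - enrollment 2 (Hank): course_id=4 -> matches Programming
  - enrollment 3 (Julia): course_id=6 -> matches Discrete Math
  - enrollment 4 (Chris): course_id=1 -> matches Economics
  - enrollment 5 (Grace): course_id=NULL, no match -> kept with NULL
All 5 rows appear; 1 has NULL course.

SQL:
SELECT a.student, b.title AS course
FROM enrollments a
LEFT JOIN courses b ON a.course_id = b.id

Result:
student | course       
--------+--------------
Rosa    | Programming  
Hank    | Programming  
Julia   | Discrete Math
Chris   | Economics    
Grace   | NULL         


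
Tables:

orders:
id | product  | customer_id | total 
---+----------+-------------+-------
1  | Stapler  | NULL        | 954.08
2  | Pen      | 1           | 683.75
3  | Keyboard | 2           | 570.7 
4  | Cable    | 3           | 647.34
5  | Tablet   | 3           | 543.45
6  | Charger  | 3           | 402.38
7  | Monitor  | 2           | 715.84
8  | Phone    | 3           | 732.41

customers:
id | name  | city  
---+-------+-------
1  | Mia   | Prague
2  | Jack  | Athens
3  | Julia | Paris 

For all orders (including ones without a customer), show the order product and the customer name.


LEFT JOIN keeps every row from orders (the left table); where customer_id has no match in customers, the customer columns become NULL. Walk through each order:
  - order 1 (Stapler): customer_id=NULL, no match -> kept with NULL
  - order 2 (Pen): customer_id=1 -> matches Mia
  - order 3 (Keyboard): customer_id=2 -> matches Jack
  - order 4 (Cable): customer_id=3 -> matches Julia
  - order 5 (Tablet): customer_id=3 -> matches Julia
  - order 6 (Charger): customer_id=3 -> matches Julia
  - order 7 (Monitor): customer_id=2 -> matches Jack
  - order 8 (Phone): customer_id=3 -> matches Julia
All 8 rows appear; 1 has NULL customer.

SQL:
SELECT a.product, b.name AS customer
FROM orders a
LEFT JOIN customers b ON a.customer_id = b.id

Result:
product  | customer
---------+---------
Stapler  | NULL    
Pen      | Mia     
Keyboard | Jack    
Cable    | Julia   
Tablet   | Julia   
Charger  | Julia   
Monitor  | Jack    
Phone    | Julia   


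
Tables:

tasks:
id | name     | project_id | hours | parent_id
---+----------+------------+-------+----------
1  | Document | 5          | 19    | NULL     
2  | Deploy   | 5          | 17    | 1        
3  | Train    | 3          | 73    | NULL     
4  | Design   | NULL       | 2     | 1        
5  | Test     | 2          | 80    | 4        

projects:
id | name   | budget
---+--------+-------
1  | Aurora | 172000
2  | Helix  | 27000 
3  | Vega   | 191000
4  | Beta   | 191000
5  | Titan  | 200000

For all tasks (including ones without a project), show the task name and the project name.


LEFT JOIN keeps every row from tasks (the left table); where project_id has no match in projects, the project columns become NULL. Walk through each task:
  - task 1 (Document): project_id=5 -> matches Titan
  - task 2 (Deploy): project_id=5 -> matches Titan
  - task 3 (Train): project_id=3 -> matches Vega
  - task 4 (Design): project_id=NULL, no match -> kept with NULL
  - task 5 (Test): project_id=2 -> matches Helix
All 5 rows appear; 1 has NULL project.

SQL:
SELECT a.name, b.name AS project
FROM tasks a
LEFT JOIN projects b ON a.project_id = b.id

Result:
name     | project
---------+--------
Document | Titan  
Deploy   | Titan  
Train    | Vega   
Design   | NULL   
Test     | Helix  


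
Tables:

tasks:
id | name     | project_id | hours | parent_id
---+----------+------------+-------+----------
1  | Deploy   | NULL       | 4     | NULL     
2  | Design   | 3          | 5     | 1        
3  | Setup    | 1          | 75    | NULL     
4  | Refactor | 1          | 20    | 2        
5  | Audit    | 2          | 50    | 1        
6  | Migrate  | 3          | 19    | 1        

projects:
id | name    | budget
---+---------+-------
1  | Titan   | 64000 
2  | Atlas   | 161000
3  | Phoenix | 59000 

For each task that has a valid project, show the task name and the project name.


INNER JOIN keeps only tasks rows whose project_id matches an id in projects. Walk through each task:
  - task 1 (Deploy): project_id=NULL, no match -> dropped
  - task 2 (Design): project_id=3 -> matches Phoenix
  - task 3 (Setup): project_id=1 -> matches Titan
  - task 4 (Refactor): project_id=1 -> matches Titan
  - task 5 (Audit): project_id=2 -> matches Atlas
  - task 6 (Migrate): project_id=3 -> matches Phoenix
So 1 of 6 rows is dropped.

SQL:
SELECT a.name, b.name AS project
FROM tasks a
INNER JOIN projects b ON a.project_id = b.id

Result:
name     | project
---------+--------
Design   | Phoenix
Setup    | Titan  
Refactor | Titan  
Audit    | Atlas  
Migrate  | Phoenix


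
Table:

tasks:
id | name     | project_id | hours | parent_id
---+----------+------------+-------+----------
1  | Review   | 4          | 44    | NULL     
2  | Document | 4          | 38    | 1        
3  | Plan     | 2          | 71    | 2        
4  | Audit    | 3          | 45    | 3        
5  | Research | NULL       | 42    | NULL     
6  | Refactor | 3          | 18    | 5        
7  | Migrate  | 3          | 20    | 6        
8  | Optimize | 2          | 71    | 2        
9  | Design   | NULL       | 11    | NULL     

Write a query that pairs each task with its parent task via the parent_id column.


This is a self-join: tasks is joined to a second copy of itself, matching each row's parent_id to another row's id. Use LEFT JOIN so rows with parent_id=NULL are kept.
  - task 1 (Review): parent_id=NULL -> NULL
  - task 2 (Document): parent_id=1 -> Review
  - task 3 (Plan): parent_id=2 -> Document
  - task 4 (Audit): parent_id=3 -> Plan
  - task 5 (Research): parent_id=NULL -> NULL
  - task 6 (Refactor): parent_id=5 -> Research
  - task 7 (Migrate): parent_id=6 -> Refactor
  - task 8 (Optimize): parent_id=2 -> Document
  - task 9 (Design): parent_id=NULL -> NULL

SQL:
SELECT a.name AS item, b.name AS parent
FROM tasks a
LEFT JOIN tasks b ON a.parent_id = b.id

Result:
item     | parent  
---------+---------
Review   | NULL    
Document | Review  
Plan     | Document
Audit    | Plan    
Research | NULL    
Refactor | Research
Migrate  | Refactor
Optimize | Document
Design   | NULL    
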